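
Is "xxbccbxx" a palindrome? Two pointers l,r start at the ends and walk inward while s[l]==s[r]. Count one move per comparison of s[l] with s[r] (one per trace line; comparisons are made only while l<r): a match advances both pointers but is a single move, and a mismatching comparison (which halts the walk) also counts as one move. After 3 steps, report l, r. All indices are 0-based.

l=3, r=4

l=0 r=7: 'x'=='x', l++,r--
l=1 r=6: 'x'=='x', l++,r--
l=2 r=5: 'b'=='b', l++,r--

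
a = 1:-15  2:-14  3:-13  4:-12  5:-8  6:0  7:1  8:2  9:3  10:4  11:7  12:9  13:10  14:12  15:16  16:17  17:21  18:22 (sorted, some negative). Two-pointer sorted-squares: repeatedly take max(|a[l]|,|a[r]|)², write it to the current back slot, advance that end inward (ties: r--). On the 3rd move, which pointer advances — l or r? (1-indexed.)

l=1 r=18: |-15|<=|22| out[18]=484, r--
l=1 r=17: |-15|<=|21| out[17]=441, r--
l=1 r=16: |-15|<=|17| out[16]=289, r--

r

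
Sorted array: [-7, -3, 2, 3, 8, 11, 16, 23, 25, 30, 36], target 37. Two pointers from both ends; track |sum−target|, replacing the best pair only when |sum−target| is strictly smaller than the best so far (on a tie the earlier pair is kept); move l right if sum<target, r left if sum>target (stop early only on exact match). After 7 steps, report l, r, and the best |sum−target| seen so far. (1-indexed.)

l=1 r=11: -7+36=29 d=8 *, l++
l=2 r=11: -3+36=33 d=4 *, l++
l=3 r=11: 2+36=38 d=1 *, r--
l=3 r=10: 2+30=32 d=5, l++
l=4 r=10: 3+30=33 d=4, l++
l=5 r=10: 8+30=38 d=1, r--
l=5 r=9: 8+25=33 d=4, l++

l=6, r=9, best |Δ|=1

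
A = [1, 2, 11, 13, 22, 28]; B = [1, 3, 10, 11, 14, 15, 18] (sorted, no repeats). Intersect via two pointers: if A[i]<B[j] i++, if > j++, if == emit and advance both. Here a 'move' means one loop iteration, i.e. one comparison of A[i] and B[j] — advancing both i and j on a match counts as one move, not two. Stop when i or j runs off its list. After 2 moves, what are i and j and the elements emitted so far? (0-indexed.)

i=0 j=0: 1==1 emit, i++,j++
i=1 j=1: 2<3, i++

i=2, j=1, emitted=[1]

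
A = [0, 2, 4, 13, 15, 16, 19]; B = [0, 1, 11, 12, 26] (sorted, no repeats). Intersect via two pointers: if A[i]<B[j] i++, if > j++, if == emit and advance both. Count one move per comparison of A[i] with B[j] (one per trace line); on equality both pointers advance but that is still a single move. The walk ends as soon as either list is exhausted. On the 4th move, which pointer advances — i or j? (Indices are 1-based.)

[i=1,j=1] 0==0 emit → i++,j++
[i=2,j=2] 2>1 → j++
[i=2,j=3] 2<11 → i++
[i=3,j=3] 4<11 → i++

i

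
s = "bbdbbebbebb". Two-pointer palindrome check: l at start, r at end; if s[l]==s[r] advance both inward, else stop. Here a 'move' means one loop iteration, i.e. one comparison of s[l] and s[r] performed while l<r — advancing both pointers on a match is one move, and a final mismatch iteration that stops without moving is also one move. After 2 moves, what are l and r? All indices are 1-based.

l=1 r=11: 'b'=='b', l++,r--
l=2 r=10: 'b'=='b', l++,r--

l=3, r=9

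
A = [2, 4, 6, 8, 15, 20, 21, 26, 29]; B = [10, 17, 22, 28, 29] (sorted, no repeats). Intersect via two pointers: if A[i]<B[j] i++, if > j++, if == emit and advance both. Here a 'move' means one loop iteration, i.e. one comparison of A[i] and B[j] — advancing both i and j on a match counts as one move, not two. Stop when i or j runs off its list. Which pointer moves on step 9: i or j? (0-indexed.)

[i=0,j=0] 2<10 → i++
[i=1,j=0] 4<10 → i++
[i=2,j=0] 6<10 → i++
[i=3,j=0] 8<10 → i++
[i=4,j=0] 15>10 → j++
[i=4,j=1] 15<17 → i++
[i=5,j=1] 20>17 → j++
[i=5,j=2] 20<22 → i++
[i=6,j=2] 21<22 → i++

i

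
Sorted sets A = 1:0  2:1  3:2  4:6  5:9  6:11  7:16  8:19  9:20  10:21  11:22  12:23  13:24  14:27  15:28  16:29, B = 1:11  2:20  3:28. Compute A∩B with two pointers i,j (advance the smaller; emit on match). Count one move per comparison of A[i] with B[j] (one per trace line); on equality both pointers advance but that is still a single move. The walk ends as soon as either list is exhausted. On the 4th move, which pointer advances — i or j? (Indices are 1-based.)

i=1 j=1: 0<11, i++
i=2 j=1: 1<11, i++
i=3 j=1: 2<11, i++
i=4 j=1: 6<11, i++

i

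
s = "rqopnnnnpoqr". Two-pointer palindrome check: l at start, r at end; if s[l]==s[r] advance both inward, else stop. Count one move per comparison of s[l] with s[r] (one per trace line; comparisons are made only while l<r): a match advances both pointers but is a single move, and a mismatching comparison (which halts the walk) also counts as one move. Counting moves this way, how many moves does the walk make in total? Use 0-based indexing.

l=0 r=11: 'r'=='r', l++,r--
l=1 r=10: 'q'=='q', l++,r--
l=2 r=9: 'o'=='o', l++,r--
l=3 r=8: 'p'=='p', l++,r--
l=4 r=7: 'n'=='n', l++,r--
l=5 r=6: 'n'=='n', l++,r--

6 moves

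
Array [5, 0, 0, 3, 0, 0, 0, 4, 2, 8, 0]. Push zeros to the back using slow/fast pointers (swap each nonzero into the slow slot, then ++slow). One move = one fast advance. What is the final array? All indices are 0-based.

[5, 3, 4, 2, 8, 0, 0, 0, 0, 0, 0]

slow=0 fast=0: a[fast]=5≠0 swap→a[0]=5, slow++,fast++
slow=1 fast=1: a[fast]=0, fast++
slow=1 fast=2: a[fast]=0, fast++
slow=1 fast=3: a[fast]=3≠0 swap→a[1]=3, slow++,fast++
slow=2 fast=4: a[fast]=0, fast++
slow=2 fast=5: a[fast]=0, fast++
slow=2 fast=6: a[fast]=0, fast++
slow=2 fast=7: a[fast]=4≠0 swap→a[2]=4, slow++,fast++
slow=3 fast=8: a[fast]=2≠0 swap→a[3]=2, slow++,fast++
slow=4 fast=9: a[fast]=8≠0 swap→a[4]=8, slow++,fast++
slow=5 fast=10: a[fast]=0, fast++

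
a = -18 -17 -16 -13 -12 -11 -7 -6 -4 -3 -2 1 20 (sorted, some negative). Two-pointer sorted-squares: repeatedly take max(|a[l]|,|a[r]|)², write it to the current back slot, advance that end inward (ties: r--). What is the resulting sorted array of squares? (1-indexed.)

[1, 4, 9, 16, 36, 49, 121, 144, 169, 256, 289, 324, 400]

[1,13] |-18|<=|20| out[13]=400 → r--
[1,12] |-18|>|1| out[12]=324 → l++
[2,12] |-17|>|1| out[11]=289 → l++
[3,12] |-16|>|1| out[10]=256 → l++
[4,12] |-13|>|1| out[9]=169 → l++
[5,12] |-12|>|1| out[8]=144 → l++
[6,12] |-11|>|1| out[7]=121 → l++
[7,12] |-7|>|1| out[6]=49 → l++
[8,12] |-6|>|1| out[5]=36 → l++
[9,12] |-4|>|1| out[4]=16 → l++
[10,12] |-3|>|1| out[3]=9 → l++
[11,12] |-2|>|1| out[2]=4 → l++
[12,12] |1|<=|1| out[1]=1 → r--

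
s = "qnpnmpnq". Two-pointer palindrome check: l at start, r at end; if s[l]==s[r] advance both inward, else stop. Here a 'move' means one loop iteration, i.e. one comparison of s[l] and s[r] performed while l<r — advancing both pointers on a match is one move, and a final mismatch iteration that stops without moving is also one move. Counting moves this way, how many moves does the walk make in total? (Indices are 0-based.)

4 moves

l=0 r=7: 'q'=='q', l++,r--
l=1 r=6: 'n'=='n', l++,r--
l=2 r=5: 'p'=='p', l++,r--
l=3 r=4: 'n'!='m', stop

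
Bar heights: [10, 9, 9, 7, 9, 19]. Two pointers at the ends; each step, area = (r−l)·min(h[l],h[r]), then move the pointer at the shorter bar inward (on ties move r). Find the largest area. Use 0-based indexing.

[0,5] min(10,19)*5=50 best=50 * → l++
[1,5] min(9,19)*4=36 best=50 → l++
[2,5] min(9,19)*3=27 best=50 → l++
[3,5] min(7,19)*2=14 best=50 → l++
[4,5] min(9,19)*1=9 best=50 → l++

max area = 50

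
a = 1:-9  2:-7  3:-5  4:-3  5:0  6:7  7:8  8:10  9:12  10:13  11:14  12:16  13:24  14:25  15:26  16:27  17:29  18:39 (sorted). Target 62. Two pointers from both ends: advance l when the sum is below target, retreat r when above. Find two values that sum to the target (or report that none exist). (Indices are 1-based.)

no pair

l=1 r=18: -9+39=30 <62, l++
l=2 r=18: -7+39=32 <62, l++
l=3 r=18: -5+39=34 <62, l++
l=4 r=18: -3+39=36 <62, l++
l=5 r=18: 0+39=39 <62, l++
l=6 r=18: 7+39=46 <62, l++
l=7 r=18: 8+39=47 <62, l++
l=8 r=18: 10+39=49 <62, l++
l=9 r=18: 12+39=51 <62, l++
l=10 r=18: 13+39=52 <62, l++
l=11 r=18: 14+39=53 <62, l++
l=12 r=18: 16+39=55 <62, l++
l=13 r=18: 24+39=63 >62, r--
l=13 r=17: 24+29=53 <62, l++
l=14 r=17: 25+29=54 <62, l++
l=15 r=17: 26+29=55 <62, l++
l=16 r=17: 27+29=56 <62, l++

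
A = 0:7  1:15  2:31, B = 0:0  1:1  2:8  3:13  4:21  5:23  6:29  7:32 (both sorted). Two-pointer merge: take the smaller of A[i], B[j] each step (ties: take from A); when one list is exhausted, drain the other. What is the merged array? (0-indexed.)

[i=0,j=0] A[i]=7>B[j]=0 take 0 → j++
[i=0,j=1] A[i]=7>B[j]=1 take 1 → j++
[i=0,j=2] A[i]=7<=B[j]=8 take 7 → i++
[i=1,j=2] A[i]=15>B[j]=8 take 8 → j++
[i=1,j=3] A[i]=15>B[j]=13 take 13 → j++
[i=1,j=4] A[i]=15<=B[j]=21 take 15 → i++
[i=2,j=4] A[i]=31>B[j]=21 take 21 → j++
[i=2,j=5] A[i]=31>B[j]=23 take 23 → j++
[i=2,j=6] A[i]=31>B[j]=29 take 29 → j++
[i=2,j=7] A[i]=31<=B[j]=32 take 31 → i++
[i=3,j=7] A done, take B[j]=32 → j++

[0, 1, 7, 8, 13, 15, 21, 23, 29, 31, 32]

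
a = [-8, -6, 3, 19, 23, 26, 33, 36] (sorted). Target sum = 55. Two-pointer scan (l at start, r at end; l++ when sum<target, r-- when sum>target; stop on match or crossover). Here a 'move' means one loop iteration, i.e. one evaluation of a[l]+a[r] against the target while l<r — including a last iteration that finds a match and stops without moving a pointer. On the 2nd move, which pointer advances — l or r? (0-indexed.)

[0,7] -8+36=28 <55 → l++
[1,7] -6+36=30 <55 → l++

l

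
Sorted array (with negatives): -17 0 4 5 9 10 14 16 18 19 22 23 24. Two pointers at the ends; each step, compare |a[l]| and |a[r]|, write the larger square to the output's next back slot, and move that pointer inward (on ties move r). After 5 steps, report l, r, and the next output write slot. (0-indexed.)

[0,12] |-17|<=|24| out[12]=576 → r--
[0,11] |-17|<=|23| out[11]=529 → r--
[0,10] |-17|<=|22| out[10]=484 → r--
[0,9] |-17|<=|19| out[9]=361 → r--
[0,8] |-17|<=|18| out[8]=324 → r--

l=0, r=7, next write slot=7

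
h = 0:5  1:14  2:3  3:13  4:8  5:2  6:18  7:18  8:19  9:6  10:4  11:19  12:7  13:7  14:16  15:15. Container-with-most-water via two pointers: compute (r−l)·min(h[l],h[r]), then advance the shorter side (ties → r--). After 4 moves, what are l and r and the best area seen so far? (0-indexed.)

l=0 r=15: min(5,15)*15=75 best=75 *, l++
l=1 r=15: min(14,15)*14=196 best=196 *, l++
l=2 r=15: min(3,15)*13=39 best=196, l++
l=3 r=15: min(13,15)*12=156 best=196, l++

l=4, r=15, best area=196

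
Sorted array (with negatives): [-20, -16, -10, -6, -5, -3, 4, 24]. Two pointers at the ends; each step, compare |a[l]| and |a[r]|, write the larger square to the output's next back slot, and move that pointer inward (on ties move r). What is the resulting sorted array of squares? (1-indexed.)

[9, 16, 25, 36, 100, 256, 400, 576]

l=1 r=8: |-20|<=|24| out[8]=576, r--
l=1 r=7: |-20|>|4| out[7]=400, l++
l=2 r=7: |-16|>|4| out[6]=256, l++
l=3 r=7: |-10|>|4| out[5]=100, l++
l=4 r=7: |-6|>|4| out[4]=36, l++
l=5 r=7: |-5|>|4| out[3]=25, l++
l=6 r=7: |-3|<=|4| out[2]=16, r--
l=6 r=6: |-3|<=|-3| out[1]=9, r--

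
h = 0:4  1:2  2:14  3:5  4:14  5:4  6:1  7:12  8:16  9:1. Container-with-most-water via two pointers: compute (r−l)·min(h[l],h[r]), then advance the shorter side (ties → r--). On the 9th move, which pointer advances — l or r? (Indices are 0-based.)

l

[0,9] min(4,1)*9=9 best=9 * → r--
[0,8] min(4,16)*8=32 best=32 * → l++
[1,8] min(2,16)*7=14 best=32 → l++
[2,8] min(14,16)*6=84 best=84 * → l++
[3,8] min(5,16)*5=25 best=84 → l++
[4,8] min(14,16)*4=56 best=84 → l++
[5,8] min(4,16)*3=12 best=84 → l++
[6,8] min(1,16)*2=2 best=84 → l++
[7,8] min(12,16)*1=12 best=84 → l++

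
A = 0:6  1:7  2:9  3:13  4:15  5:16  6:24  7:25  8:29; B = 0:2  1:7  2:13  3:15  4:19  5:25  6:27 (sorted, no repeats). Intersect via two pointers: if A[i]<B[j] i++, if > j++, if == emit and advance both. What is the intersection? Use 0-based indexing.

i=0 j=0: 6>2, j++
i=0 j=1: 6<7, i++
i=1 j=1: 7==7 emit, i++,j++
i=2 j=2: 9<13, i++
i=3 j=2: 13==13 emit, i++,j++
i=4 j=3: 15==15 emit, i++,j++
i=5 j=4: 16<19, i++
i=6 j=4: 24>19, j++
i=6 j=5: 24<25, i++
i=7 j=5: 25==25 emit, i++,j++
i=8 j=6: 29>27, j++

intersection = [7, 13, 15, 25]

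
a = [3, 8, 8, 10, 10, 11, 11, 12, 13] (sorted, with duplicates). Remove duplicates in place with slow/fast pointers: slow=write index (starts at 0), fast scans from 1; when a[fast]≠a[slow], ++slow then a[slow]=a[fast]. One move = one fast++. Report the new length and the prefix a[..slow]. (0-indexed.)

length 6; prefix = [3, 8, 10, 11, 12, 13]

slow=0 fast=1: a[fast]=8≠a[slow]=3 write a[1]=8, slow++,fast++
slow=1 fast=2: a[fast]=8=a[slow] dup, fast++
slow=1 fast=3: a[fast]=10≠a[slow]=8 write a[2]=10, slow++,fast++
slow=2 fast=4: a[fast]=10=a[slow] dup, fast++
slow=2 fast=5: a[fast]=11≠a[slow]=10 write a[3]=11, slow++,fast++
slow=3 fast=6: a[fast]=11=a[slow] dup, fast++
slow=3 fast=7: a[fast]=12≠a[slow]=11 write a[4]=12, slow++,fast++
slow=4 fast=8: a[fast]=13≠a[slow]=12 write a[5]=13, slow++,fast++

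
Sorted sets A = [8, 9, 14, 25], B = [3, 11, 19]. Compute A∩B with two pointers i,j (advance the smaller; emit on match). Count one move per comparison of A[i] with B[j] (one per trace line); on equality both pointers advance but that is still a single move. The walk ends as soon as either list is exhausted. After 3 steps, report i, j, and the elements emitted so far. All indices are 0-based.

i=2, j=1, emitted=[]

[i=0,j=0] 8>3 → j++
[i=0,j=1] 8<11 → i++
[i=1,j=1] 9<11 → i++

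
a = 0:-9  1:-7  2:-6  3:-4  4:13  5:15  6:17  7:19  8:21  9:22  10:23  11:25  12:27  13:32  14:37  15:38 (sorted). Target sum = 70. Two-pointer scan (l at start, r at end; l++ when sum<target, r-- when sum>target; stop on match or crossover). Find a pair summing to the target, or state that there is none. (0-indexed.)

[0,15] -9+38=29 <70 → l++
[1,15] -7+38=31 <70 → l++
[2,15] -6+38=32 <70 → l++
[3,15] -4+38=34 <70 → l++
[4,15] 13+38=51 <70 → l++
[5,15] 15+38=53 <70 → l++
[6,15] 17+38=55 <70 → l++
[7,15] 19+38=57 <70 → l++
[8,15] 21+38=59 <70 → l++
[9,15] 22+38=60 <70 → l++
[10,15] 23+38=61 <70 → l++
[11,15] 25+38=63 <70 → l++
[12,15] 27+38=65 <70 → l++
[13,15] 32+38=70 → found

(32, 38)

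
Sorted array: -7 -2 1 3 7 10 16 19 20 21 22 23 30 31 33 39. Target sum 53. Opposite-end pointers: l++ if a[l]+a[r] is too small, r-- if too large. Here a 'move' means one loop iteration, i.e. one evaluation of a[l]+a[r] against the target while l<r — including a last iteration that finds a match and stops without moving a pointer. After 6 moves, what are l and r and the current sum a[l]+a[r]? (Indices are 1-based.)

l=1 r=16: -7+39=32 <53, l++
l=2 r=16: -2+39=37 <53, l++
l=3 r=16: 1+39=40 <53, l++
l=4 r=16: 3+39=42 <53, l++
l=5 r=16: 7+39=46 <53, l++
l=6 r=16: 10+39=49 <53, l++

l=7, r=16, sum=55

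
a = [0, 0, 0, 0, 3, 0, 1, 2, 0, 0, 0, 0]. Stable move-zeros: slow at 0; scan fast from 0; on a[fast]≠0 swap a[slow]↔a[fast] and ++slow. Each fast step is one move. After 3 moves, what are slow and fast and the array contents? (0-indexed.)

slow=0, fast=3, a=[0, 0, 0, 0, 3, 0, 1, 2, 0, 0, 0, 0]

slow=0 fast=0: a[fast]=0, fast++
slow=0 fast=1: a[fast]=0, fast++
slow=0 fast=2: a[fast]=0, fast++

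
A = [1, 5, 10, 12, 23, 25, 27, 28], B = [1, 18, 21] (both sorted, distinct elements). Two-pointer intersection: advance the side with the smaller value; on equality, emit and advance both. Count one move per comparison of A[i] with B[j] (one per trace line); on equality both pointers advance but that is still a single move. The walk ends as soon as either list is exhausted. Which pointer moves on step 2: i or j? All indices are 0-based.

i

[i=0,j=0] 1==1 emit → i++,j++
[i=1,j=1] 5<18 → i++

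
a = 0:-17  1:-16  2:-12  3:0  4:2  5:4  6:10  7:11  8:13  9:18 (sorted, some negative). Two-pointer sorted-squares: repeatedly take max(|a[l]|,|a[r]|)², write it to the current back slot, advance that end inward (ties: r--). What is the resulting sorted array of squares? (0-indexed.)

[0,9] |-17|<=|18| out[9]=324 → r--
[0,8] |-17|>|13| out[8]=289 → l++
[1,8] |-16|>|13| out[7]=256 → l++
[2,8] |-12|<=|13| out[6]=169 → r--
[2,7] |-12|>|11| out[5]=144 → l++
[3,7] |0|<=|11| out[4]=121 → r--
[3,6] |0|<=|10| out[3]=100 → r--
[3,5] |0|<=|4| out[2]=16 → r--
[3,4] |0|<=|2| out[1]=4 → r--
[3,3] |0|<=|0| out[0]=0 → r--

[0, 4, 16, 100, 121, 144, 169, 256, 289, 324]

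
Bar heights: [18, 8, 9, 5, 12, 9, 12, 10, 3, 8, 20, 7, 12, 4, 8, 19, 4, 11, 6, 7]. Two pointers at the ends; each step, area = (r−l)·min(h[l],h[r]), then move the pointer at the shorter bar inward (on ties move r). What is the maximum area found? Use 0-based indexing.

max area = 270

l=0 r=19: min(18,7)*19=133 best=133 *, r--
l=0 r=18: min(18,6)*18=108 best=133, r--
l=0 r=17: min(18,11)*17=187 best=187 *, r--
l=0 r=16: min(18,4)*16=64 best=187, r--
l=0 r=15: min(18,19)*15=270 best=270 *, l++
l=1 r=15: min(8,19)*14=112 best=270, l++
l=2 r=15: min(9,19)*13=117 best=270, l++
l=3 r=15: min(5,19)*12=60 best=270, l++
l=4 r=15: min(12,19)*11=132 best=270, l++
l=5 r=15: min(9,19)*10=90 best=270, l++
l=6 r=15: min(12,19)*9=108 best=270, l++
l=7 r=15: min(10,19)*8=80 best=270, l++
l=8 r=15: min(3,19)*7=21 best=270, l++
l=9 r=15: min(8,19)*6=48 best=270, l++
l=10 r=15: min(20,19)*5=95 best=270, r--
l=10 r=14: min(20,8)*4=32 best=270, r--
l=10 r=13: min(20,4)*3=12 best=270, r--
l=10 r=12: min(20,12)*2=24 best=270, r--
l=10 r=11: min(20,7)*1=7 best=270, r--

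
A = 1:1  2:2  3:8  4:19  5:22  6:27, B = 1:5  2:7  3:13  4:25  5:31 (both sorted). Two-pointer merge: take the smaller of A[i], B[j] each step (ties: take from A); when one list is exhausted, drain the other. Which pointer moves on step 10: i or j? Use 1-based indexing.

[i=1,j=1] A[i]=1<=B[j]=5 take 1 → i++
[i=2,j=1] A[i]=2<=B[j]=5 take 2 → i++
[i=3,j=1] A[i]=8>B[j]=5 take 5 → j++
[i=3,j=2] A[i]=8>B[j]=7 take 7 → j++
[i=3,j=3] A[i]=8<=B[j]=13 take 8 → i++
[i=4,j=3] A[i]=19>B[j]=13 take 13 → j++
[i=4,j=4] A[i]=19<=B[j]=25 take 19 → i++
[i=5,j=4] A[i]=22<=B[j]=25 take 22 → i++
[i=6,j=4] A[i]=27>B[j]=25 take 25 → j++
[i=6,j=5] A[i]=27<=B[j]=31 take 27 → i++

i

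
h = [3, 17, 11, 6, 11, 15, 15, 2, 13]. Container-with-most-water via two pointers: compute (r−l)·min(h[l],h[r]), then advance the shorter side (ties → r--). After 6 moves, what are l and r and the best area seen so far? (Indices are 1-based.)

[1,9] min(3,13)*8=24 best=24 * → l++
[2,9] min(17,13)*7=91 best=91 * → r--
[2,8] min(17,2)*6=12 best=91 → r--
[2,7] min(17,15)*5=75 best=91 → r--
[2,6] min(17,15)*4=60 best=91 → r--
[2,5] min(17,11)*3=33 best=91 → r--

l=2, r=4, best area=91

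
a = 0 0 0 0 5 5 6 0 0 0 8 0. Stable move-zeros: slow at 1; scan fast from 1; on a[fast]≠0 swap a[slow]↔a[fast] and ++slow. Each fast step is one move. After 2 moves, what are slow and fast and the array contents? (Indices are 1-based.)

slow=1, fast=3, a=[0, 0, 0, 0, 5, 5, 6, 0, 0, 0, 8, 0]

slow=1 fast=1: a[fast]=0, fast++
slow=1 fast=2: a[fast]=0, fast++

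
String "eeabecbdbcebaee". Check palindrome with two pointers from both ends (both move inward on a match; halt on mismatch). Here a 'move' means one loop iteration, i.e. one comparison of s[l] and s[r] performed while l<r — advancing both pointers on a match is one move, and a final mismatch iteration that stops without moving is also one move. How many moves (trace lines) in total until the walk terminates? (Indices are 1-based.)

7 moves

l=1 r=15: 'e'=='e', l++,r--
l=2 r=14: 'e'=='e', l++,r--
l=3 r=13: 'a'=='a', l++,r--
l=4 r=12: 'b'=='b', l++,r--
l=5 r=11: 'e'=='e', l++,r--
l=6 r=10: 'c'=='c', l++,r--
l=7 r=9: 'b'=='b', l++,r--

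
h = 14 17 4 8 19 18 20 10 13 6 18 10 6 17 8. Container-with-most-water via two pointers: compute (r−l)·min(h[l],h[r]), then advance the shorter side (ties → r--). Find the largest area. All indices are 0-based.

l=0 r=14: min(14,8)*14=112 best=112 *, r--
l=0 r=13: min(14,17)*13=182 best=182 *, l++
l=1 r=13: min(17,17)*12=204 best=204 *, r--
l=1 r=12: min(17,6)*11=66 best=204, r--
l=1 r=11: min(17,10)*10=100 best=204, r--
l=1 r=10: min(17,18)*9=153 best=204, l++
l=2 r=10: min(4,18)*8=32 best=204, l++
l=3 r=10: min(8,18)*7=56 best=204, l++
l=4 r=10: min(19,18)*6=108 best=204, r--
l=4 r=9: min(19,6)*5=30 best=204, r--
l=4 r=8: min(19,13)*4=52 best=204, r--
l=4 r=7: min(19,10)*3=30 best=204, r--
l=4 r=6: min(19,20)*2=38 best=204, l++
l=5 r=6: min(18,20)*1=18 best=204, l++

max area = 204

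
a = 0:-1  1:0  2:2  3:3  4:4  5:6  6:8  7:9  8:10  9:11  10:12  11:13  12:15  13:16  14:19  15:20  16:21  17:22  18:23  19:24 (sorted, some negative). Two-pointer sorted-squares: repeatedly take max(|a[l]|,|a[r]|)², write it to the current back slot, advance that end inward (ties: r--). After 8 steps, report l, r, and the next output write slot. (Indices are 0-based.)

l=0, r=11, next write slot=11

[0,19] |-1|<=|24| out[19]=576 → r--
[0,18] |-1|<=|23| out[18]=529 → r--
[0,17] |-1|<=|22| out[17]=484 → r--
[0,16] |-1|<=|21| out[16]=441 → r--
[0,15] |-1|<=|20| out[15]=400 → r--
[0,14] |-1|<=|19| out[14]=361 → r--
[0,13] |-1|<=|16| out[13]=256 → r--
[0,12] |-1|<=|15| out[12]=225 → r--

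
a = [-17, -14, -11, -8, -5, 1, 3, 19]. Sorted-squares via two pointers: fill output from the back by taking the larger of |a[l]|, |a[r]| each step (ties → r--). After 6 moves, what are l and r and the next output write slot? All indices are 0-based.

l=5, r=6, next write slot=1

l=0 r=7: |-17|<=|19| out[7]=361, r--
l=0 r=6: |-17|>|3| out[6]=289, l++
l=1 r=6: |-14|>|3| out[5]=196, l++
l=2 r=6: |-11|>|3| out[4]=121, l++
l=3 r=6: |-8|>|3| out[3]=64, l++
l=4 r=6: |-5|>|3| out[2]=25, l++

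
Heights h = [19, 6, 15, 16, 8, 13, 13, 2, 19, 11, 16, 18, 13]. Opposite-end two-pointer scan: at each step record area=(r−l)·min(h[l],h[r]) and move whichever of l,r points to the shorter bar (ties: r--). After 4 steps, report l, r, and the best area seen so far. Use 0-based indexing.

l=0 r=12: min(19,13)*12=156 best=156 *, r--
l=0 r=11: min(19,18)*11=198 best=198 *, r--
l=0 r=10: min(19,16)*10=160 best=198, r--
l=0 r=9: min(19,11)*9=99 best=198, r--

l=0, r=8, best area=198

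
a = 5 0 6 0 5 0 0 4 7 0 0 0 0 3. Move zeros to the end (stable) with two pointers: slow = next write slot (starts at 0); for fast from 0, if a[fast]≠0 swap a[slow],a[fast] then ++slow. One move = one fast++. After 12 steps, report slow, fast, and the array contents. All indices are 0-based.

slow=5, fast=12, a=[5, 6, 5, 4, 7, 0, 0, 0, 0, 0, 0, 0, 0, 3]

(s=0,f=0) a[fast]=5≠0 swap→a[0]=5 → slow++,fast++
(s=1,f=1) a[fast]=0 → fast++
(s=1,f=2) a[fast]=6≠0 swap→a[1]=6 → slow++,fast++
(s=2,f=3) a[fast]=0 → fast++
(s=2,f=4) a[fast]=5≠0 swap→a[2]=5 → slow++,fast++
(s=3,f=5) a[fast]=0 → fast++
(s=3,f=6) a[fast]=0 → fast++
(s=3,f=7) a[fast]=4≠0 swap→a[3]=4 → slow++,fast++
(s=4,f=8) a[fast]=7≠0 swap→a[4]=7 → slow++,fast++
(s=5,f=9) a[fast]=0 → fast++
(s=5,f=10) a[fast]=0 → fast++
(s=5,f=11) a[fast]=0 → fast++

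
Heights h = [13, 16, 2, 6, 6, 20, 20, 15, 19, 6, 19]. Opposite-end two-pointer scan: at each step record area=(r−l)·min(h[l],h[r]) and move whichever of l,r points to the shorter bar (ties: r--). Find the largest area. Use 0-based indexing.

max area = 144

l=0 r=10: min(13,19)*10=130 best=130 *, l++
l=1 r=10: min(16,19)*9=144 best=144 *, l++
l=2 r=10: min(2,19)*8=16 best=144, l++
l=3 r=10: min(6,19)*7=42 best=144, l++
l=4 r=10: min(6,19)*6=36 best=144, l++
l=5 r=10: min(20,19)*5=95 best=144, r--
l=5 r=9: min(20,6)*4=24 best=144, r--
l=5 r=8: min(20,19)*3=57 best=144, r--
l=5 r=7: min(20,15)*2=30 best=144, r--
l=5 r=6: min(20,20)*1=20 best=144, r--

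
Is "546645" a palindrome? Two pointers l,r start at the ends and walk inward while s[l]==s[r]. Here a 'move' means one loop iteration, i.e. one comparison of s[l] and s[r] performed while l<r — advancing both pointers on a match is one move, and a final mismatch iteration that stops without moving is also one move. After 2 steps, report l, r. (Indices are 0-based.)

[0,5] '5'=='5' → l++,r--
[1,4] '4'=='4' → l++,r--

l=2, r=3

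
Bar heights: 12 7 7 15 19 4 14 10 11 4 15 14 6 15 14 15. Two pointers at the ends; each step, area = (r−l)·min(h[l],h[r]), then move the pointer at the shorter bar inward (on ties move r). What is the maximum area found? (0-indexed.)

l=0 r=15: min(12,15)*15=180 best=180 *, l++
l=1 r=15: min(7,15)*14=98 best=180, l++
l=2 r=15: min(7,15)*13=91 best=180, l++
l=3 r=15: min(15,15)*12=180 best=180, r--
l=3 r=14: min(15,14)*11=154 best=180, r--
l=3 r=13: min(15,15)*10=150 best=180, r--
l=3 r=12: min(15,6)*9=54 best=180, r--
l=3 r=11: min(15,14)*8=112 best=180, r--
l=3 r=10: min(15,15)*7=105 best=180, r--
l=3 r=9: min(15,4)*6=24 best=180, r--
l=3 r=8: min(15,11)*5=55 best=180, r--
l=3 r=7: min(15,10)*4=40 best=180, r--
l=3 r=6: min(15,14)*3=42 best=180, r--
l=3 r=5: min(15,4)*2=8 best=180, r--
l=3 r=4: min(15,19)*1=15 best=180, l++

max area = 180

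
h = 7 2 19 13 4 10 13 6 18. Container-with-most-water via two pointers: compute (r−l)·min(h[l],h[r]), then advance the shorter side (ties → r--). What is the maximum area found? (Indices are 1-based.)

l=1 r=9: min(7,18)*8=56 best=56 *, l++
l=2 r=9: min(2,18)*7=14 best=56, l++
l=3 r=9: min(19,18)*6=108 best=108 *, r--
l=3 r=8: min(19,6)*5=30 best=108, r--
l=3 r=7: min(19,13)*4=52 best=108, r--
l=3 r=6: min(19,10)*3=30 best=108, r--
l=3 r=5: min(19,4)*2=8 best=108, r--
l=3 r=4: min(19,13)*1=13 best=108, r--

max area = 108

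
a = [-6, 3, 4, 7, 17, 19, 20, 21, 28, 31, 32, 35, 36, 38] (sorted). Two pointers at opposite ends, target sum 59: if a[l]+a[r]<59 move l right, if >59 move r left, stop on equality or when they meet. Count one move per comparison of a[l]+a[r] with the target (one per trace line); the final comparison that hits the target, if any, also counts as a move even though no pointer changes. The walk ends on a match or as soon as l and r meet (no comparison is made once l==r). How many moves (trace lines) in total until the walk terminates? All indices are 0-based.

8 moves

l=0 r=13: -6+38=32 <59, l++
l=1 r=13: 3+38=41 <59, l++
l=2 r=13: 4+38=42 <59, l++
l=3 r=13: 7+38=45 <59, l++
l=4 r=13: 17+38=55 <59, l++
l=5 r=13: 19+38=57 <59, l++
l=6 r=13: 20+38=58 <59, l++
l=7 r=13: 21+38=59, found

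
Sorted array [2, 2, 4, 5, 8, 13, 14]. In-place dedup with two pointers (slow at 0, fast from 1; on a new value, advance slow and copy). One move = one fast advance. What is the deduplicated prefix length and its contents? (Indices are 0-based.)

(s=0,f=1) a[fast]=2=a[slow] dup → fast++
(s=0,f=2) a[fast]=4≠a[slow]=2 write a[1]=4 → slow++,fast++
(s=1,f=3) a[fast]=5≠a[slow]=4 write a[2]=5 → slow++,fast++
(s=2,f=4) a[fast]=8≠a[slow]=5 write a[3]=8 → slow++,fast++
(s=3,f=5) a[fast]=13≠a[slow]=8 write a[4]=13 → slow++,fast++
(s=4,f=6) a[fast]=14≠a[slow]=13 write a[5]=14 → slow++,fast++

length 6; prefix = [2, 4, 5, 8, 13, 14]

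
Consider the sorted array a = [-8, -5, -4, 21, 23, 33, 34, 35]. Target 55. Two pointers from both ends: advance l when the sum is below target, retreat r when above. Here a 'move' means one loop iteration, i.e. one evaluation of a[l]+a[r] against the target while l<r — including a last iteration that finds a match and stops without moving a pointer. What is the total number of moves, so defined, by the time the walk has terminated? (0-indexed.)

5 moves

[0,7] -8+35=27 <55 → l++
[1,7] -5+35=30 <55 → l++
[2,7] -4+35=31 <55 → l++
[3,7] 21+35=56 >55 → r--
[3,6] 21+34=55 → found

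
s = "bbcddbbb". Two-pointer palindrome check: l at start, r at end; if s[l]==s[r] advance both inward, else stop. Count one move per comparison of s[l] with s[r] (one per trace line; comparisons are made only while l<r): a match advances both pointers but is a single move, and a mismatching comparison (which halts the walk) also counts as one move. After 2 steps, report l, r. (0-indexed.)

l=2, r=5

[0,7] 'b'=='b' → l++,r--
[1,6] 'b'=='b' → l++,r--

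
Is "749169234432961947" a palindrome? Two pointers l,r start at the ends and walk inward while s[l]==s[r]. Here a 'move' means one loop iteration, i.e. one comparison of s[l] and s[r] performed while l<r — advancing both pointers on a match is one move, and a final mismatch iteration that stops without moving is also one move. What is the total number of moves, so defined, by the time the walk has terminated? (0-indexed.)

9 moves

[0,17] '7'=='7' → l++,r--
[1,16] '4'=='4' → l++,r--
[2,15] '9'=='9' → l++,r--
[3,14] '1'=='1' → l++,r--
[4,13] '6'=='6' → l++,r--
[5,12] '9'=='9' → l++,r--
[6,11] '2'=='2' → l++,r--
[7,10] '3'=='3' → l++,r--
[8,9] '4'=='4' → l++,r--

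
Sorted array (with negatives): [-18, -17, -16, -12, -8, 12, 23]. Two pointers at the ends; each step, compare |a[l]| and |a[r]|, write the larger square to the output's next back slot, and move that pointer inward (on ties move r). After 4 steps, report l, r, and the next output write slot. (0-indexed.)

l=3, r=5, next write slot=2

[0,6] |-18|<=|23| out[6]=529 → r--
[0,5] |-18|>|12| out[5]=324 → l++
[1,5] |-17|>|12| out[4]=289 → l++
[2,5] |-16|>|12| out[3]=256 → l++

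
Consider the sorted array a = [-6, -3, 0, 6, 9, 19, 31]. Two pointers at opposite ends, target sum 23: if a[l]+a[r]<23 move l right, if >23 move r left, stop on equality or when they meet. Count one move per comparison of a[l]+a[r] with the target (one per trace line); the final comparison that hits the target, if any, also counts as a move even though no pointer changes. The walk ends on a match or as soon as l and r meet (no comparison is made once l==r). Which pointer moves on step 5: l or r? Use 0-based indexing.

[0,6] -6+31=25 >23 → r--
[0,5] -6+19=13 <23 → l++
[1,5] -3+19=16 <23 → l++
[2,5] 0+19=19 <23 → l++
[3,5] 6+19=25 >23 → r--

r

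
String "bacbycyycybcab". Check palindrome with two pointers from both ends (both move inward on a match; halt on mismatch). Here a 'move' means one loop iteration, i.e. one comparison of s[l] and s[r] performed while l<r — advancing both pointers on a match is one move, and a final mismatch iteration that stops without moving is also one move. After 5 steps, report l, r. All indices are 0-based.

[0,13] 'b'=='b' → l++,r--
[1,12] 'a'=='a' → l++,r--
[2,11] 'c'=='c' → l++,r--
[3,10] 'b'=='b' → l++,r--
[4,9] 'y'=='y' → l++,r--

l=5, r=8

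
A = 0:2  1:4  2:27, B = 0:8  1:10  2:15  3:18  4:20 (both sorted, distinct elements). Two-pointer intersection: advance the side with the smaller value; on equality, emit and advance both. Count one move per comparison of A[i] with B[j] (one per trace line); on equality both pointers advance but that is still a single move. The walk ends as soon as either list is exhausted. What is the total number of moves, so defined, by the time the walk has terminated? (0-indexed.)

7 moves

[i=0,j=0] 2<8 → i++
[i=1,j=0] 4<8 → i++
[i=2,j=0] 27>8 → j++
[i=2,j=1] 27>10 → j++
[i=2,j=2] 27>15 → j++
[i=2,j=3] 27>18 → j++
[i=2,j=4] 27>20 → j++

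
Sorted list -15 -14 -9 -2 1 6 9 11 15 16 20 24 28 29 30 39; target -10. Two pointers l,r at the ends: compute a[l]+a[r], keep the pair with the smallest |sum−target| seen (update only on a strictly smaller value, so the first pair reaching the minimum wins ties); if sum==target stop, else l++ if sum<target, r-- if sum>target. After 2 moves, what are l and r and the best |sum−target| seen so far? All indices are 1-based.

l=1 r=16: -15+39=24 d=34 *, r--
l=1 r=15: -15+30=15 d=25 *, r--

l=1, r=14, best |Δ|=25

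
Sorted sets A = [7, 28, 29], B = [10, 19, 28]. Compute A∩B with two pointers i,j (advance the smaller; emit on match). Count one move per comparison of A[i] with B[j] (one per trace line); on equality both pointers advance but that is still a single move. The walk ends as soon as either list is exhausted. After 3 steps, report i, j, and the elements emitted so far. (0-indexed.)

[i=0,j=0] 7<10 → i++
[i=1,j=0] 28>10 → j++
[i=1,j=1] 28>19 → j++

i=1, j=2, emitted=[]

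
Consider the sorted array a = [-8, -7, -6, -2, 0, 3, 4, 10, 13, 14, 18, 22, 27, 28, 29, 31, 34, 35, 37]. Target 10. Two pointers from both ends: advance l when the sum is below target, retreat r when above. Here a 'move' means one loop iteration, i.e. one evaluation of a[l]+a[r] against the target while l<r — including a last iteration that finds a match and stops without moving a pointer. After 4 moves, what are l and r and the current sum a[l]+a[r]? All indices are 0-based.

l=0 r=18: -8+37=29 >10, r--
l=0 r=17: -8+35=27 >10, r--
l=0 r=16: -8+34=26 >10, r--
l=0 r=15: -8+31=23 >10, r--

l=0, r=14, sum=21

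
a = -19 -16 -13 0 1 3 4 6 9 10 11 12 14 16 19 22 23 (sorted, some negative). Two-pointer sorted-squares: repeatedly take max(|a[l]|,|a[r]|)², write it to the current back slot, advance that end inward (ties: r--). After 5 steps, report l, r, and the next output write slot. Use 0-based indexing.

l=1, r=12, next write slot=11

[0,16] |-19|<=|23| out[16]=529 → r--
[0,15] |-19|<=|22| out[15]=484 → r--
[0,14] |-19|<=|19| out[14]=361 → r--
[0,13] |-19|>|16| out[13]=361 → l++
[1,13] |-16|<=|16| out[12]=256 → r--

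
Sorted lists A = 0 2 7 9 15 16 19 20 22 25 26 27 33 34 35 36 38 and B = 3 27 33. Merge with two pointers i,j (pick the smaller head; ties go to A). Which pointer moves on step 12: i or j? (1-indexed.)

i=1 j=1: A[i]=0<=B[j]=3 take 0, i++
i=2 j=1: A[i]=2<=B[j]=3 take 2, i++
i=3 j=1: A[i]=7>B[j]=3 take 3, j++
i=3 j=2: A[i]=7<=B[j]=27 take 7, i++
i=4 j=2: A[i]=9<=B[j]=27 take 9, i++
i=5 j=2: A[i]=15<=B[j]=27 take 15, i++
i=6 j=2: A[i]=16<=B[j]=27 take 16, i++
i=7 j=2: A[i]=19<=B[j]=27 take 19, i++
i=8 j=2: A[i]=20<=B[j]=27 take 20, i++
i=9 j=2: A[i]=22<=B[j]=27 take 22, i++
i=10 j=2: A[i]=25<=B[j]=27 take 25, i++
i=11 j=2: A[i]=26<=B[j]=27 take 26, i++

i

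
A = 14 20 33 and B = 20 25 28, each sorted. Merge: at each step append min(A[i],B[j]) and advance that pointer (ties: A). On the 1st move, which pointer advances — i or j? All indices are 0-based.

i

i=0 j=0: A[i]=14<=B[j]=20 take 14, i++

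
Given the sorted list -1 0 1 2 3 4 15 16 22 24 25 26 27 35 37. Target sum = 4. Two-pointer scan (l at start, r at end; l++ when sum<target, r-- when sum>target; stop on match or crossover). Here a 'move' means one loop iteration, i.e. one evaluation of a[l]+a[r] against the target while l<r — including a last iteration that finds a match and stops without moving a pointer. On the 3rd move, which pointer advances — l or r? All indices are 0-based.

l=0 r=14: -1+37=36 >4, r--
l=0 r=13: -1+35=34 >4, r--
l=0 r=12: -1+27=26 >4, r--

r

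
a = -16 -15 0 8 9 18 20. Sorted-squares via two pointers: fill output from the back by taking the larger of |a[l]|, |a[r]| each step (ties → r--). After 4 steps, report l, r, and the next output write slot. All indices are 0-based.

l=2, r=4, next write slot=2

l=0 r=6: |-16|<=|20| out[6]=400, r--
l=0 r=5: |-16|<=|18| out[5]=324, r--
l=0 r=4: |-16|>|9| out[4]=256, l++
l=1 r=4: |-15|>|9| out[3]=225, l++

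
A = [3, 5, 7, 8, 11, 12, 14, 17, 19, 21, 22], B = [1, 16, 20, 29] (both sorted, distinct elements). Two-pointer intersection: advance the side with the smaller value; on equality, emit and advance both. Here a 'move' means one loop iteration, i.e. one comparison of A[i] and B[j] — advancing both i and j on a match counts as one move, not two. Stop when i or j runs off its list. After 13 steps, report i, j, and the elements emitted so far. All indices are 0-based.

i=0 j=0: 3>1, j++
i=0 j=1: 3<16, i++
i=1 j=1: 5<16, i++
i=2 j=1: 7<16, i++
i=3 j=1: 8<16, i++
i=4 j=1: 11<16, i++
i=5 j=1: 12<16, i++
i=6 j=1: 14<16, i++
i=7 j=1: 17>16, j++
i=7 j=2: 17<20, i++
i=8 j=2: 19<20, i++
i=9 j=2: 21>20, j++
i=9 j=3: 21<29, i++

i=10, j=3, emitted=[]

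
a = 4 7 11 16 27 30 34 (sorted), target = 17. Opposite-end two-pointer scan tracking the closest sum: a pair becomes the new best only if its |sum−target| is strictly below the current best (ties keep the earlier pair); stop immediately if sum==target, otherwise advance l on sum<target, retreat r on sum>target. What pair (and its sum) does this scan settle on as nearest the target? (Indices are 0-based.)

[0,6] 4+34=38 d=21 * → r--
[0,5] 4+30=34 d=17 * → r--
[0,4] 4+27=31 d=14 * → r--
[0,3] 4+16=20 d=3 * → r--
[0,2] 4+11=15 d=2 * → l++
[1,2] 7+11=18 d=1 * → r--

pair (7, 11) with sum 18 (|Δ|=1)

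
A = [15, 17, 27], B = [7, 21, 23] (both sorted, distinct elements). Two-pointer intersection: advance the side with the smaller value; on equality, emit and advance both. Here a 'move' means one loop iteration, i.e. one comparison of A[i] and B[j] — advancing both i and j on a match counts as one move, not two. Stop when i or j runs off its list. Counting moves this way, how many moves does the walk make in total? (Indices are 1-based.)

5 moves

i=1 j=1: 15>7, j++
i=1 j=2: 15<21, i++
i=2 j=2: 17<21, i++
i=3 j=2: 27>21, j++
i=3 j=3: 27>23, j++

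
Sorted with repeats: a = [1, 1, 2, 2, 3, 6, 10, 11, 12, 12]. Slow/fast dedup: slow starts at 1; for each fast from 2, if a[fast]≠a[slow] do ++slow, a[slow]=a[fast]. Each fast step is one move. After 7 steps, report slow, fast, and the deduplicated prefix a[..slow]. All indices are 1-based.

slow=1 fast=2: a[fast]=1=a[slow] dup, fast++
slow=1 fast=3: a[fast]=2≠a[slow]=1 write a[2]=2, slow++,fast++
slow=2 fast=4: a[fast]=2=a[slow] dup, fast++
slow=2 fast=5: a[fast]=3≠a[slow]=2 write a[3]=3, slow++,fast++
slow=3 fast=6: a[fast]=6≠a[slow]=3 write a[4]=6, slow++,fast++
slow=4 fast=7: a[fast]=10≠a[slow]=6 write a[5]=10, slow++,fast++
slow=5 fast=8: a[fast]=11≠a[slow]=10 write a[6]=11, slow++,fast++

slow=6, fast=9, prefix=[1, 2, 3, 6, 10, 11]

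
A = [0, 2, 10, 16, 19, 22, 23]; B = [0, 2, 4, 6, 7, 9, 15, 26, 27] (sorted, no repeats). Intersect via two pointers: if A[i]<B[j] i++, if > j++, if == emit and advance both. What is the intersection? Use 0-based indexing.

intersection = [0, 2]

[i=0,j=0] 0==0 emit → i++,j++
[i=1,j=1] 2==2 emit → i++,j++
[i=2,j=2] 10>4 → j++
[i=2,j=3] 10>6 → j++
[i=2,j=4] 10>7 → j++
[i=2,j=5] 10>9 → j++
[i=2,j=6] 10<15 → i++
[i=3,j=6] 16>15 → j++
[i=3,j=7] 16<26 → i++
[i=4,j=7] 19<26 → i++
[i=5,j=7] 22<26 → i++
[i=6,j=7] 23<26 → i++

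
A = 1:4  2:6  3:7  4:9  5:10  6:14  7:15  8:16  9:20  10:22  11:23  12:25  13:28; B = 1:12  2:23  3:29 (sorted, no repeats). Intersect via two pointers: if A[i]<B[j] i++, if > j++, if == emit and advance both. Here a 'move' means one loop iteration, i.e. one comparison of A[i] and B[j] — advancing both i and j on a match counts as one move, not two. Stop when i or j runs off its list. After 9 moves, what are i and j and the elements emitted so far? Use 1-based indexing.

i=9, j=2, emitted=[]

[i=1,j=1] 4<12 → i++
[i=2,j=1] 6<12 → i++
[i=3,j=1] 7<12 → i++
[i=4,j=1] 9<12 → i++
[i=5,j=1] 10<12 → i++
[i=6,j=1] 14>12 → j++
[i=6,j=2] 14<23 → i++
[i=7,j=2] 15<23 → i++
[i=8,j=2] 16<23 → i++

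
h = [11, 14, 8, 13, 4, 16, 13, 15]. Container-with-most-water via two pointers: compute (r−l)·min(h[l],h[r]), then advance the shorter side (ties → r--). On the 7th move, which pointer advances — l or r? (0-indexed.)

r

l=0 r=7: min(11,15)*7=77 best=77 *, l++
l=1 r=7: min(14,15)*6=84 best=84 *, l++
l=2 r=7: min(8,15)*5=40 best=84, l++
l=3 r=7: min(13,15)*4=52 best=84, l++
l=4 r=7: min(4,15)*3=12 best=84, l++
l=5 r=7: min(16,15)*2=30 best=84, r--
l=5 r=6: min(16,13)*1=13 best=84, r--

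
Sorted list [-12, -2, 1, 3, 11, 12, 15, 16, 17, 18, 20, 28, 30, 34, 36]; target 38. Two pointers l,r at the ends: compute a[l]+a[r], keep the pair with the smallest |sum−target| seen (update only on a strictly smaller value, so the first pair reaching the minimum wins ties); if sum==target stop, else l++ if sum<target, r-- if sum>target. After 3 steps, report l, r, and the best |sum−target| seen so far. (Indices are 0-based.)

l=0 r=14: -12+36=24 d=14 *, l++
l=1 r=14: -2+36=34 d=4 *, l++
l=2 r=14: 1+36=37 d=1 *, l++

l=3, r=14, best |Δ|=1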